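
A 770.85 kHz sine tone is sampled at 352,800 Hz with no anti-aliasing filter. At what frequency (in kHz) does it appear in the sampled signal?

65.25 kHz

Nyquist = 352,800/2 = 176,400 Hz; 770,850 Hz exceeds it.
Alias = |770,850 − 2×352,800| = |770,850 − 705,600| = 65,250 Hz = 65.25 kHz.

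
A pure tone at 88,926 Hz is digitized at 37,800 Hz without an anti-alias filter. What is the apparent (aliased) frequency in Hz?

13,326 Hz

Nyquist = 37,800/2 = 18,900 Hz; 88,926 Hz exceeds it.
Alias = |88,926 − 2×37,800| = |88,926 − 75,600| = 13,326 Hz.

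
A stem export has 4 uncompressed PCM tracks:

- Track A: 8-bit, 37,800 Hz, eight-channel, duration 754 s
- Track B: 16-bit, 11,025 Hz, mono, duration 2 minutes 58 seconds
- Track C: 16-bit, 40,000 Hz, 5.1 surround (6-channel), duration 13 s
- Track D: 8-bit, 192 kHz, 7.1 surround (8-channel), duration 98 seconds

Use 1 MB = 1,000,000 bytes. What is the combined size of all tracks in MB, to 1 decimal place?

388.7 MB

Track A: 37,800 × 754 × 1 × 8 = 228,009,600 bytes.
Track B: 2 minutes 58 seconds = 178 s; 11,025 × 178 × 2 × 1 = 3,924,900 bytes.
Track C: 40,000 × 13 × 2 × 6 = 6,240,000 bytes.
Track D: 192,000 × 98 × 1 × 8 = 150,528,000 bytes.
Total = 388,702,500 bytes = 388.7 MB.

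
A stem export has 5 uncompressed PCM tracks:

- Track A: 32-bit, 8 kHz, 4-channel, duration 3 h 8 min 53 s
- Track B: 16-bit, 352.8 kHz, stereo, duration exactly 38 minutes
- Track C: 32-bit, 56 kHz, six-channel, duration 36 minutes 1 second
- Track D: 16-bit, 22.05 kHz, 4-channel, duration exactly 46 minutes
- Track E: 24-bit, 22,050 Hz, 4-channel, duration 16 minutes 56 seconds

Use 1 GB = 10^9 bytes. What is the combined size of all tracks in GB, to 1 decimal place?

Track A: 3 h 8 min 53 s = 11,333 s; 8,000 × 11,333 × 4 × 4 = 1,450,624,000 bytes.
Track B: exactly 38 minutes = 2,280 s; 352,800 × 2,280 × 2 × 2 = 3,217,536,000 bytes.
Track C: 36 minutes 1 second = 2,161 s; 56,000 × 2,161 × 4 × 6 = 2,904,384,000 bytes.
Track D: exactly 46 minutes = 2,760 s; 22,050 × 2,760 × 2 × 4 = 486,864,000 bytes.
Track E: 16 minutes 56 seconds = 1,016 s; 22,050 × 1,016 × 3 × 4 = 268,833,600 bytes.
Total = 8,328,241,600 bytes = 8.3 GB.

8.3 GB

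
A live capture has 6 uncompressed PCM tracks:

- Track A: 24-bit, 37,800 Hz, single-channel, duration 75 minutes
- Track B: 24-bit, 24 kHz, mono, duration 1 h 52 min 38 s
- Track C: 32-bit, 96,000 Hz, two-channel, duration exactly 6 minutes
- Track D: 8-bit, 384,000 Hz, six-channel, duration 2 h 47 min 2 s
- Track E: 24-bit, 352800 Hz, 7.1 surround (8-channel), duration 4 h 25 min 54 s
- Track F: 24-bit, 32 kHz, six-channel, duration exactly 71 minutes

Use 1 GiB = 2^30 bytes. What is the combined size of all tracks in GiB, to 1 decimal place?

150.8 GiB

Track A: 75 minutes = 4,500 s; 37,800 × 4,500 × 3 × 1 = 510,300,000 bytes.
Track B: 1 h 52 min 38 s = 6,758 s; 24,000 × 6,758 × 3 × 1 = 486,576,000 bytes.
Track C: exactly 6 minutes = 360 s; 96,000 × 360 × 4 × 2 = 276,480,000 bytes.
Track D: 2 h 47 min 2 s = 10,022 s; 384,000 × 10,022 × 1 × 6 = 23,090,688,000 bytes.
Track E: 4 h 25 min 54 s = 15,954 s; 352,800 × 15,954 × 3 × 8 = 135,085,708,800 bytes.
Track F: exactly 71 minutes = 4,260 s; 32,000 × 4,260 × 3 × 6 = 2,453,760,000 bytes.
Total = 161,903,512,800 bytes = 150.8 GiB.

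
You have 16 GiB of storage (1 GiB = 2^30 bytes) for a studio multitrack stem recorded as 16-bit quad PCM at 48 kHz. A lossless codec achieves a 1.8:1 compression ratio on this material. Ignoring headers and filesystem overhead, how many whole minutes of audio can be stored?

1,342 minutes

Uncompressed byte rate = 48,000 × 2 × 4 = 384,000 bytes/s.
After 1.8:1 compression, effective rate ≈ 213333.33 bytes/s.
Capacity = 16 × 1,073,741,824 = 17,179,869,184 bytes.
17,179,869,184 / effective rate ≈ 80530.64 s → 1,342 minutes.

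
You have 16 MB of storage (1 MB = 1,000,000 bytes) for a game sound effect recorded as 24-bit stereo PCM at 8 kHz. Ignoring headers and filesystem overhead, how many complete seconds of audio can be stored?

333 seconds

Uncompressed byte rate = 8,000 × 3 × 2 = 48,000 bytes/s.
Capacity = 16 × 1,000,000 = 16,000,000 bytes.
16,000,000 / 48,000 ≈ 333.33 s → 333 seconds.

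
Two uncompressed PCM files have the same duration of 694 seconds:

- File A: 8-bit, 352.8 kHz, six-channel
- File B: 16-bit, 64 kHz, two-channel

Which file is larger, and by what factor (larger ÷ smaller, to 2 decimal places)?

File A, by a factor of 8.27

File A: 352,800 × 1 × 6 = 2,116,800 bytes/s.
File B: 64,000 × 2 × 2 = 256,000 bytes/s.
File A is larger; ratio = 1,469,059,200 / 177,664,000 = 8.27.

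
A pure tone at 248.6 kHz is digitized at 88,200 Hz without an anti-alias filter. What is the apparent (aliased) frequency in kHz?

16 kHz

Nyquist = 88,200/2 = 44,100 Hz; 248,600 Hz exceeds it.
Alias = |248,600 − 3×88,200| = |248,600 − 264,600| = 16,000 Hz = 16 kHz.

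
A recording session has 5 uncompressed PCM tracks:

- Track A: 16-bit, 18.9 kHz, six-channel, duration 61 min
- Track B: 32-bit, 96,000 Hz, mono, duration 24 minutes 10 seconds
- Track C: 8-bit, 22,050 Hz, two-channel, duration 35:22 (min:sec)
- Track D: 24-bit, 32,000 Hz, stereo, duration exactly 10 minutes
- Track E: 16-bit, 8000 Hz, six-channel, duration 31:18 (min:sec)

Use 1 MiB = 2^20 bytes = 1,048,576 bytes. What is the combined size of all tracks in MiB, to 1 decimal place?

1693.7 MiB

Track A: 61 min = 3,660 s; 18,900 × 3,660 × 2 × 6 = 830,088,000 bytes.
Track B: 24 minutes 10 seconds = 1,450 s; 96,000 × 1,450 × 4 × 1 = 556,800,000 bytes.
Track C: 35:22 (min:sec) = 2,122 s; 22,050 × 2,122 × 1 × 2 = 93,580,200 bytes.
Track D: exactly 10 minutes = 600 s; 32,000 × 600 × 3 × 2 = 115,200,000 bytes.
Track E: 31:18 (min:sec) = 1,878 s; 8,000 × 1,878 × 2 × 6 = 180,288,000 bytes.
Total = 1,775,956,200 bytes = 1693.7 MiB.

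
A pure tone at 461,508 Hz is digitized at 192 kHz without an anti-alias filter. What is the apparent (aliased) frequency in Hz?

77,508 Hz

Nyquist = 192,000/2 = 96,000 Hz; 461,508 Hz exceeds it.
Alias = |461,508 − 2×192,000| = |461,508 − 384,000| = 77,508 Hz.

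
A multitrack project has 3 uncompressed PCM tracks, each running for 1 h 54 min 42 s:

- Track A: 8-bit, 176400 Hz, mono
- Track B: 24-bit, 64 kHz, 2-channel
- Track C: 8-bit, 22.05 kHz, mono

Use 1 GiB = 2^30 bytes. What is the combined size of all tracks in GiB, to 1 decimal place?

3.7 GiB

1 h 54 min 42 s = 6,882 s.
Track A: 176,400 × 6,882 × 1 × 1 = 1,213,984,800 bytes.
Track B: 64,000 × 6,882 × 3 × 2 = 2,642,688,000 bytes.
Track C: 22,050 × 6,882 × 1 × 1 = 151,748,100 bytes.
Total = 4,008,420,900 bytes = 3.7 GiB.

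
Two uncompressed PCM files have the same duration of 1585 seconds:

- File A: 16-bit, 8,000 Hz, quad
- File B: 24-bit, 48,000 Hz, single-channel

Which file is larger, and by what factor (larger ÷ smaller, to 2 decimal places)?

File A: 8,000 × 2 × 4 = 64,000 bytes/s.
File B: 48,000 × 3 × 1 = 144,000 bytes/s.
File B is larger; ratio = 228,240,000 / 101,440,000 = 2.25.

File B, by a factor of 2.25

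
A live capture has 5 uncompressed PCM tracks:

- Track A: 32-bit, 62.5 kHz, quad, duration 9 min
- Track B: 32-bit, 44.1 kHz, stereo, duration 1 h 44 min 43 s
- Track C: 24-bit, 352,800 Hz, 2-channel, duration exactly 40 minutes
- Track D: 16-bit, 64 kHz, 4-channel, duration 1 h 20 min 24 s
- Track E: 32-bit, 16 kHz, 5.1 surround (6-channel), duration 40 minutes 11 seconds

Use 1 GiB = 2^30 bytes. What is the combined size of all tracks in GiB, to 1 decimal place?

10.5 GiB

Track A: 9 min = 540 s; 62,500 × 540 × 4 × 4 = 540,000,000 bytes.
Track B: 1 h 44 min 43 s = 6,283 s; 44,100 × 6,283 × 4 × 2 = 2,216,642,400 bytes.
Track C: exactly 40 minutes = 2,400 s; 352,800 × 2,400 × 3 × 2 = 5,080,320,000 bytes.
Track D: 1 h 20 min 24 s = 4,824 s; 64,000 × 4,824 × 2 × 4 = 2,469,888,000 bytes.
Track E: 40 minutes 11 seconds = 2,411 s; 16,000 × 2,411 × 4 × 6 = 925,824,000 bytes.
Total = 11,232,674,400 bytes = 10.5 GiB.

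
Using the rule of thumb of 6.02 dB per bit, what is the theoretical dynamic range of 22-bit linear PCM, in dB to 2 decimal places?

132.44 dB

22 × 6.02 = 132.44 dB.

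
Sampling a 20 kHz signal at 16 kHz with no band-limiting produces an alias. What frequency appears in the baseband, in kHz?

4 kHz

Nyquist = 16,000/2 = 8,000 Hz; 20,000 Hz exceeds it.
Alias = |20,000 − 1×16,000| = |20,000 − 16,000| = 4,000 Hz = 4 kHz.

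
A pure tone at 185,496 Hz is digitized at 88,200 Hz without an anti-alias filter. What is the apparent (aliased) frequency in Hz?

Nyquist = 88,200/2 = 44,100 Hz; 185,496 Hz exceeds it.
Alias = |185,496 − 2×88,200| = |185,496 − 176,400| = 9,096 Hz.

9,096 Hz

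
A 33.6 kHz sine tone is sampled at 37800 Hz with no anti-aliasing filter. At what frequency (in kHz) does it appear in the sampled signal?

4.2 kHz

Nyquist = 37,800/2 = 18,900 Hz; 33,600 Hz exceeds it.
Alias = |33,600 − 1×37,800| = |33,600 − 37,800| = 4,200 Hz = 4.2 kHz.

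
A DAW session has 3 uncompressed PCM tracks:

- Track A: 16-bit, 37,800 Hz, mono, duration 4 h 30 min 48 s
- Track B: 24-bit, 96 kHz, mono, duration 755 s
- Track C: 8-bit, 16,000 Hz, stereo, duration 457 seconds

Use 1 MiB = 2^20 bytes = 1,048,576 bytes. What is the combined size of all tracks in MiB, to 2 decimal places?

Track A: 4 h 30 min 48 s = 16,248 s; 37,800 × 16,248 × 2 × 1 = 1,228,348,800 bytes.
Track B: 96,000 × 755 × 3 × 1 = 217,440,000 bytes.
Track C: 16,000 × 457 × 1 × 2 = 14,624,000 bytes.
Total = 1,460,412,800 bytes = 1392.76 MiB.

1392.76 MiB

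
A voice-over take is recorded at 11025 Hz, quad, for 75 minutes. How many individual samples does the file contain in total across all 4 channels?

198,450,000 samples

75 minutes = 4,500 s.
11,025 × 4,500 s × 4 ch = 198,450,000 samples.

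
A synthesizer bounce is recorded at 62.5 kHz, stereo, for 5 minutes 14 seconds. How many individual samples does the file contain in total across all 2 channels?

39,250,000 samples

5 minutes 14 seconds = 314 s.
62,500 × 314 s × 2 ch = 39,250,000 samples.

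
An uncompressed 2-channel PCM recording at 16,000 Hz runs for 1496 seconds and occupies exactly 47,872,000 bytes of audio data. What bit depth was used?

Bytes per sample = 47,872,000 / (16,000 × 1,496 × 2) = 47,872,000 / 47,872,000 = 1.
Bit depth = 1 × 8 = 8 bits.

8 bits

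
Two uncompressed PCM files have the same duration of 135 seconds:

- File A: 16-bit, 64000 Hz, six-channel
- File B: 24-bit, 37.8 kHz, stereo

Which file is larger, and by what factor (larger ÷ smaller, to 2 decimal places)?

File A, by a factor of 3.39

File A: 64,000 × 2 × 6 = 768,000 bytes/s.
File B: 37,800 × 3 × 2 = 226,800 bytes/s.
File A is larger; ratio = 103,680,000 / 30,618,000 = 3.39.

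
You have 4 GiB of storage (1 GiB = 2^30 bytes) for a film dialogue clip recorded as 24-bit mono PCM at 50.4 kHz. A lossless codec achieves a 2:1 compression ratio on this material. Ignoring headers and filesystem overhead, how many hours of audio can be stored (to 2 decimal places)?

15.78 hours

Uncompressed byte rate = 50,400 × 3 × 1 = 151,200 bytes/s.
After 2:1 compression, effective rate ≈ 75600 bytes/s.
Capacity = 4 × 1,073,741,824 = 4,294,967,296 bytes.
4,294,967,296 / effective rate ≈ 56811.74 s → 15.78 hours.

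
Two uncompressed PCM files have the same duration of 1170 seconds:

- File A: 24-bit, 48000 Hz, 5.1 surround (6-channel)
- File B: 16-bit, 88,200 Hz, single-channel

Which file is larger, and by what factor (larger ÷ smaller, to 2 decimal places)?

File A: 48,000 × 3 × 6 = 864,000 bytes/s.
File B: 88,200 × 2 × 1 = 176,400 bytes/s.
File A is larger; ratio = 1,010,880,000 / 206,388,000 = 4.90.

File A, by a factor of 4.90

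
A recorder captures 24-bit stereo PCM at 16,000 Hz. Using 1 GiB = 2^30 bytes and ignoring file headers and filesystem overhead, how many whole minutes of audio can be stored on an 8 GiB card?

1,491 minutes

Uncompressed byte rate = 16,000 × 3 × 2 = 96,000 bytes/s.
Capacity = 8 × 1,073,741,824 = 8,589,934,592 bytes.
8,589,934,592 / 96,000 ≈ 89478.49 s → 1,491 minutes.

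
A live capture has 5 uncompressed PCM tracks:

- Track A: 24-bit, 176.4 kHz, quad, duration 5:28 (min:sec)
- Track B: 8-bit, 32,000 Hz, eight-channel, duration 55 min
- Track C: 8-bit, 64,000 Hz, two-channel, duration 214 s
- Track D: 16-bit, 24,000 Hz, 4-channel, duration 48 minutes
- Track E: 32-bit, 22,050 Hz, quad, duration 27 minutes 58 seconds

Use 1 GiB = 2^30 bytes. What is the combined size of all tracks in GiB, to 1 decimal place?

Track A: 5:28 (min:sec) = 328 s; 176,400 × 328 × 3 × 4 = 694,310,400 bytes.
Track B: 55 min = 3,300 s; 32,000 × 3,300 × 1 × 8 = 844,800,000 bytes.
Track C: 64,000 × 214 × 1 × 2 = 27,392,000 bytes.
Track D: 48 minutes = 2,880 s; 24,000 × 2,880 × 2 × 4 = 552,960,000 bytes.
Track E: 27 minutes 58 seconds = 1,678 s; 22,050 × 1,678 × 4 × 4 = 591,998,400 bytes.
Total = 2,711,460,800 bytes = 2.5 GiB.

2.5 GiB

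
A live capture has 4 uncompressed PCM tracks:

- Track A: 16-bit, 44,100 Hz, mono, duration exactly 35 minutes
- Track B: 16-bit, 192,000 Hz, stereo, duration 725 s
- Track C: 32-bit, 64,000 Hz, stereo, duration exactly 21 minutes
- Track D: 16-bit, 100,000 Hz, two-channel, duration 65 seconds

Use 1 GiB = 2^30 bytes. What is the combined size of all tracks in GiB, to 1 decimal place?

Track A: exactly 35 minutes = 2,100 s; 44,100 × 2,100 × 2 × 1 = 185,220,000 bytes.
Track B: 192,000 × 725 × 2 × 2 = 556,800,000 bytes.
Track C: exactly 21 minutes = 1,260 s; 64,000 × 1,260 × 4 × 2 = 645,120,000 bytes.
Track D: 100,000 × 65 × 2 × 2 = 26,000,000 bytes.
Total = 1,413,140,000 bytes = 1.3 GiB.

1.3 GiB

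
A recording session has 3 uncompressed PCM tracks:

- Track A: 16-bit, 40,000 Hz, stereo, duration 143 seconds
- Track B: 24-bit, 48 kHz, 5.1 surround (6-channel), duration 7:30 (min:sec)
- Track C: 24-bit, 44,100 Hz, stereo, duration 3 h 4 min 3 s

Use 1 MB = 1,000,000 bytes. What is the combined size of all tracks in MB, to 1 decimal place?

Track A: 40,000 × 143 × 2 × 2 = 22,880,000 bytes.
Track B: 7:30 (min:sec) = 450 s; 48,000 × 450 × 3 × 6 = 388,800,000 bytes.
Track C: 3 h 4 min 3 s = 11,043 s; 44,100 × 11,043 × 3 × 2 = 2,921,977,800 bytes.
Total = 3,333,657,800 bytes = 3333.7 MB.

3333.7 MB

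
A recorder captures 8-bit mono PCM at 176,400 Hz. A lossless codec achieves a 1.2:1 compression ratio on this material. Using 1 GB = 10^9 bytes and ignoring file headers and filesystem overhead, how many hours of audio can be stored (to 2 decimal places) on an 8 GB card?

Uncompressed byte rate = 176,400 × 1 × 1 = 176,400 bytes/s.
After 1.2:1 compression, effective rate ≈ 147000 bytes/s.
Capacity = 8 × 1,000,000,000 = 8,000,000,000 bytes.
8,000,000,000 / effective rate ≈ 54421.77 s → 15.12 hours.

15.12 hours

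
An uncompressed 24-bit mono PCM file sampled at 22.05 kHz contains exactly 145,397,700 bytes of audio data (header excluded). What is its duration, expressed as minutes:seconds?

36:38

Byte rate = 22,050 × 3 × 1 = 66,150 bytes/s.
Duration = 145,397,700 / 66,150 = 2,198 s.
2,198 s = 36:38.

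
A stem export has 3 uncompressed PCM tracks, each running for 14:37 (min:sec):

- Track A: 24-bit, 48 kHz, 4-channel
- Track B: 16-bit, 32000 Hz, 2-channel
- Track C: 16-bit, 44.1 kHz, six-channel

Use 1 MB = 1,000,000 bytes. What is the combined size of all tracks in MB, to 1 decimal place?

14:37 (min:sec) = 877 s.
Track A: 48,000 × 877 × 3 × 4 = 505,152,000 bytes.
Track B: 32,000 × 877 × 2 × 2 = 112,256,000 bytes.
Track C: 44,100 × 877 × 2 × 6 = 464,108,400 bytes.
Total = 1,081,516,400 bytes = 1081.5 MB.

1081.5 MB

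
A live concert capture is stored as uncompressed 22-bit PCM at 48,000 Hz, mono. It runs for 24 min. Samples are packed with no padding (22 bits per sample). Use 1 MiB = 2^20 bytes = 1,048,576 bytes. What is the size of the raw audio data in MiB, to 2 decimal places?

Duration = 24 min = 1,440 s.
Bits = 48,000 × 1,440 × 22 × 1 = 1,520,640,000 bits = 190,080,000 bytes.
190,080,000 / 1,048,576 = 181.27 MiB.

181.27 MiB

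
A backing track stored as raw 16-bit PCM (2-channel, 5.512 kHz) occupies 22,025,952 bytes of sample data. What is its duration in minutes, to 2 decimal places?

16.65 minutes

Byte rate = 5,512 × 2 × 2 = 22,048 bytes/s.
Duration = 22,025,952 / 22,048 = 999 s.
999 s / 60 = 16.65 minutes.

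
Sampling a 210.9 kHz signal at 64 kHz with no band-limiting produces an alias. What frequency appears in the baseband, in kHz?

Nyquist = 64,000/2 = 32,000 Hz; 210,900 Hz exceeds it.
Alias = |210,900 − 3×64,000| = |210,900 − 192,000| = 18,900 Hz = 18.9 kHz.

18.9 kHz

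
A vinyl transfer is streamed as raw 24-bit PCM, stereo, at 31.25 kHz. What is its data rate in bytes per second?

187,500 bytes/s

Bit rate = 31,250 × 24 × 2 = 1,500,000 bits/s.
1,500,000 / 8 = 187,500 bytes/s.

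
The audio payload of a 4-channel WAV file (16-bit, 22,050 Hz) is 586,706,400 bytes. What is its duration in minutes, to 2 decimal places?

Byte rate = 22,050 × 2 × 4 = 176,400 bytes/s.
Duration = 586,706,400 / 176,400 = 3,326 s.
3,326 s / 60 = 55.43 minutes.

55.43 minutes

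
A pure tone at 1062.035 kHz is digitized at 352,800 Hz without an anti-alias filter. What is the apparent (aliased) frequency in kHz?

3.635 kHz

Nyquist = 352,800/2 = 176,400 Hz; 1,062,035 Hz exceeds it.
Alias = |1,062,035 − 3×352,800| = |1,062,035 − 1,058,400| = 3,635 Hz = 3.635 kHz.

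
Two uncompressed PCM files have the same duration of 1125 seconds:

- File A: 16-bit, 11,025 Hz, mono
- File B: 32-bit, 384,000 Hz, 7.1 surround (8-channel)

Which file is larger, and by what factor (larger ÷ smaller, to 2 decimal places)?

File B, by a factor of 557.28

File A: 11,025 × 2 × 1 = 22,050 bytes/s.
File B: 384,000 × 4 × 8 = 12,288,000 bytes/s.
File B is larger; ratio = 13,824,000,000 / 24,806,250 = 557.28.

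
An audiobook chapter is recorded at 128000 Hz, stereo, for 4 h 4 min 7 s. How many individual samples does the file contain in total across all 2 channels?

3,749,632,000 samples

4 h 4 min 7 s = 14,647 s.
128,000 × 14,647 s × 2 ch = 3,749,632,000 samples.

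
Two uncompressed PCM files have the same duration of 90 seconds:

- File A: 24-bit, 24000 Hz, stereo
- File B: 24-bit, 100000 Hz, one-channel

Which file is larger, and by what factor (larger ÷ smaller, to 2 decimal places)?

File A: 24,000 × 3 × 2 = 144,000 bytes/s.
File B: 100,000 × 3 × 1 = 300,000 bytes/s.
File B is larger; ratio = 27,000,000 / 12,960,000 = 2.08.

File B, by a factor of 2.08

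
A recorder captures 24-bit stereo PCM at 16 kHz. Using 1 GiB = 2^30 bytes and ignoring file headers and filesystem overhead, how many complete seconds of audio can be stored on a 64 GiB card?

Uncompressed byte rate = 16,000 × 3 × 2 = 96,000 bytes/s.
Capacity = 64 × 1,073,741,824 = 68,719,476,736 bytes.
68,719,476,736 / 96,000 ≈ 715827.88 s → 715,827 seconds.

715,827 seconds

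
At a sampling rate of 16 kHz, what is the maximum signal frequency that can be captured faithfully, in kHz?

Nyquist frequency = sample rate / 2 = 16,000 / 2 = 8 kHz.

8 kHz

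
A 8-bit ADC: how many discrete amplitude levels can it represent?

2^8 = 256.

256 levels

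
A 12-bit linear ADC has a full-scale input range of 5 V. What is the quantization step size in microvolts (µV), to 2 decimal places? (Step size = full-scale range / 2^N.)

1220.70 µV

5 V / 2^12 = 5 / 4,096 V = 1220.70 µV.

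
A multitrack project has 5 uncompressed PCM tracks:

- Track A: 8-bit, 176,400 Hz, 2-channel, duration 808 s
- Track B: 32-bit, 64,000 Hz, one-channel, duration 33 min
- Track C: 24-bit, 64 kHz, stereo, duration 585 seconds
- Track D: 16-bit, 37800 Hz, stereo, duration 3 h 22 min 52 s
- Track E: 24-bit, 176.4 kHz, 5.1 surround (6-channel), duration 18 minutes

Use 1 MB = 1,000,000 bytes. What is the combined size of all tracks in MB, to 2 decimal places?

6286.20 MB

Track A: 176,400 × 808 × 1 × 2 = 285,062,400 bytes.
Track B: 33 min = 1,980 s; 64,000 × 1,980 × 4 × 1 = 506,880,000 bytes.
Track C: 64,000 × 585 × 3 × 2 = 224,640,000 bytes.
Track D: 3 h 22 min 52 s = 12,172 s; 37,800 × 12,172 × 2 × 2 = 1,840,406,400 bytes.
Track E: 18 minutes = 1,080 s; 176,400 × 1,080 × 3 × 6 = 3,429,216,000 bytes.
Total = 6,286,204,800 bytes = 6286.20 MB.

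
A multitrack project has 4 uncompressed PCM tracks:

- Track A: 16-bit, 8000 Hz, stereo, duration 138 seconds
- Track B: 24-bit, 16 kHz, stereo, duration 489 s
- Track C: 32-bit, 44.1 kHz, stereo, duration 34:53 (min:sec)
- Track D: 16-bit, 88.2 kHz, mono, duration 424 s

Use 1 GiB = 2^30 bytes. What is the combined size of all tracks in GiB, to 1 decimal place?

Track A: 8,000 × 138 × 2 × 2 = 4,416,000 bytes.
Track B: 16,000 × 489 × 3 × 2 = 46,944,000 bytes.
Track C: 34:53 (min:sec) = 2,093 s; 44,100 × 2,093 × 4 × 2 = 738,410,400 bytes.
Track D: 88,200 × 424 × 2 × 1 = 74,793,600 bytes.
Total = 864,564,000 bytes = 0.8 GiB.

0.8 GiB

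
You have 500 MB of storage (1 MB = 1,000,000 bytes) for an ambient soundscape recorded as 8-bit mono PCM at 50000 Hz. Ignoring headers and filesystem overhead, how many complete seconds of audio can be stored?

Uncompressed byte rate = 50,000 × 1 × 1 = 50,000 bytes/s.
Capacity = 500 × 1,000,000 = 500,000,000 bytes.
500,000,000 / 50,000 ≈ 10000 s → 10,000 seconds.

10,000 seconds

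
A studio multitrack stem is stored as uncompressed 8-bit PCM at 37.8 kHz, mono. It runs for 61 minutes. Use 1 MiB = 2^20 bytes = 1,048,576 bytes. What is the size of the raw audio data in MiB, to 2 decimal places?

131.94 MiB

Duration = 61 minutes = 3,660 s.
Bytes = 37,800 samples/s × 3,660 s × 1 bytes/sample × 1 ch = 138,348,000 bytes.
138,348,000 / 1,048,576 = 131.94 MiB.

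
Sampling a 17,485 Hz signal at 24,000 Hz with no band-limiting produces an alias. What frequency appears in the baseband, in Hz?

Nyquist = 24,000/2 = 12,000 Hz; 17,485 Hz exceeds it.
Alias = |17,485 − 1×24,000| = |17,485 − 24,000| = 6,515 Hz.

6,515 Hz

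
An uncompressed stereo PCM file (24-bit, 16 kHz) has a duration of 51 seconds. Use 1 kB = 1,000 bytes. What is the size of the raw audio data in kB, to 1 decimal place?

4896.0 kB

Bytes = 16,000 samples/s × 51 s × 3 bytes/sample × 2 ch = 4,896,000 bytes.
4,896,000 / 1,000 = 4896.0 kB.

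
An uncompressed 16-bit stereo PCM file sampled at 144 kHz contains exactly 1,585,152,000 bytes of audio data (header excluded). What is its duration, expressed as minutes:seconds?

Byte rate = 144,000 × 2 × 2 = 576,000 bytes/s.
Duration = 1,585,152,000 / 576,000 = 2,752 s.
2,752 s = 45:52.

45:52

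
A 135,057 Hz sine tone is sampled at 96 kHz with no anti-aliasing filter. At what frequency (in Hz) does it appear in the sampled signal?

39,057 Hz

Nyquist = 96,000/2 = 48,000 Hz; 135,057 Hz exceeds it.
Alias = |135,057 − 1×96,000| = |135,057 − 96,000| = 39,057 Hz.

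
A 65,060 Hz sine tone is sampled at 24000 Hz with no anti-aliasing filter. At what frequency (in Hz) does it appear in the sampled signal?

6,940 Hz

Nyquist = 24,000/2 = 12,000 Hz; 65,060 Hz exceeds it.
Alias = |65,060 − 3×24,000| = |65,060 − 72,000| = 6,940 Hz.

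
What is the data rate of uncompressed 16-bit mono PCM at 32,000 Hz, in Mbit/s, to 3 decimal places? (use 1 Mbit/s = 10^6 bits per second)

Bit rate = 32,000 × 16 × 1 = 512,000 bits/s.
= 0.512 Mbit/s.

0.512 Mbit/s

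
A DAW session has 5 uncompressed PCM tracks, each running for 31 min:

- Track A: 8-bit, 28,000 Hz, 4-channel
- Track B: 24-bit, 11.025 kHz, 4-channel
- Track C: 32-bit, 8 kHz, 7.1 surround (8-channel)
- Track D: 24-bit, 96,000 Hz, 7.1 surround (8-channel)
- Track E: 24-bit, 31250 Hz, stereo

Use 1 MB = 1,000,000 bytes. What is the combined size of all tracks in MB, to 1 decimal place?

5564.7 MB

31 min = 1,860 s.
Track A: 28,000 × 1,860 × 1 × 4 = 208,320,000 bytes.
Track B: 11,025 × 1,860 × 3 × 4 = 246,078,000 bytes.
Track C: 8,000 × 1,860 × 4 × 8 = 476,160,000 bytes.
Track D: 96,000 × 1,860 × 3 × 8 = 4,285,440,000 bytes.
Track E: 31,250 × 1,860 × 3 × 2 = 348,750,000 bytes.
Total = 5,564,748,000 bytes = 5564.7 MB.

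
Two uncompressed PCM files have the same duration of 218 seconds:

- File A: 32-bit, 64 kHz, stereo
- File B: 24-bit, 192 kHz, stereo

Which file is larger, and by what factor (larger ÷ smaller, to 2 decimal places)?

File A: 64,000 × 4 × 2 = 512,000 bytes/s.
File B: 192,000 × 3 × 2 = 1,152,000 bytes/s.
File B is larger; ratio = 251,136,000 / 111,616,000 = 2.25.

File B, by a factor of 2.25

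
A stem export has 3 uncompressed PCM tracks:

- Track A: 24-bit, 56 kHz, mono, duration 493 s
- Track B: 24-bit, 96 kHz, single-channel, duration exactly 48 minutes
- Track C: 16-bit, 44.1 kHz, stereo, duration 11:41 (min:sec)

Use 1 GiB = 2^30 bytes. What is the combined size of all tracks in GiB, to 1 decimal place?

Track A: 56,000 × 493 × 3 × 1 = 82,824,000 bytes.
Track B: exactly 48 minutes = 2,880 s; 96,000 × 2,880 × 3 × 1 = 829,440,000 bytes.
Track C: 11:41 (min:sec) = 701 s; 44,100 × 701 × 2 × 2 = 123,656,400 bytes.
Total = 1,035,920,400 bytes = 1.0 GiB.

1.0 GiB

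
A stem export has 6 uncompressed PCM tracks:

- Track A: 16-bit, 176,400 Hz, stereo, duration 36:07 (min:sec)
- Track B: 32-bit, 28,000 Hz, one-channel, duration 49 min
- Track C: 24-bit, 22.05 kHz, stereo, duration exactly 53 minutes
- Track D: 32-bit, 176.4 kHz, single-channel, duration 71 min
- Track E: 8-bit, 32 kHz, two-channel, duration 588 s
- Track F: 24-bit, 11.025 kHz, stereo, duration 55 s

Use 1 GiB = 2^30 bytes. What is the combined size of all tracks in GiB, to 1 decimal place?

5.0 GiB

Track A: 36:07 (min:sec) = 2,167 s; 176,400 × 2,167 × 2 × 2 = 1,529,035,200 bytes.
Track B: 49 min = 2,940 s; 28,000 × 2,940 × 4 × 1 = 329,280,000 bytes.
Track C: exactly 53 minutes = 3,180 s; 22,050 × 3,180 × 3 × 2 = 420,714,000 bytes.
Track D: 71 min = 4,260 s; 176,400 × 4,260 × 4 × 1 = 3,005,856,000 bytes.
Track E: 32,000 × 588 × 1 × 2 = 37,632,000 bytes.
Track F: 11,025 × 55 × 3 × 2 = 3,638,250 bytes.
Total = 5,326,155,450 bytes = 5.0 GiB.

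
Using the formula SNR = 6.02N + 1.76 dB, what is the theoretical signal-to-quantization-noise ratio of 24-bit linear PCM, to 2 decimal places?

6.02 × 24 + 1.76 = 146.24 dB.

146.24 dB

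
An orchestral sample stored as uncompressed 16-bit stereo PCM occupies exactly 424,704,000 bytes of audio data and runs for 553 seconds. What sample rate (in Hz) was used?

Bytes = sample_rate × seconds × bytes_per_sample × channels.
sample_rate = 424,704,000 / (553 × 2 × 2) = 424,704,000 / 2,212 = 192,000 Hz.

192,000 Hz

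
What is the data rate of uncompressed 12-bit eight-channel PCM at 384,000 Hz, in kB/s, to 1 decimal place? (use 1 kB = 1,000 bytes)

4608.0 kB/s

Bit rate = 384,000 × 12 × 8 = 36,864,000 bits/s.
36,864,000 / 8 = 4,608,000 B/s = 4608.0 kB/s.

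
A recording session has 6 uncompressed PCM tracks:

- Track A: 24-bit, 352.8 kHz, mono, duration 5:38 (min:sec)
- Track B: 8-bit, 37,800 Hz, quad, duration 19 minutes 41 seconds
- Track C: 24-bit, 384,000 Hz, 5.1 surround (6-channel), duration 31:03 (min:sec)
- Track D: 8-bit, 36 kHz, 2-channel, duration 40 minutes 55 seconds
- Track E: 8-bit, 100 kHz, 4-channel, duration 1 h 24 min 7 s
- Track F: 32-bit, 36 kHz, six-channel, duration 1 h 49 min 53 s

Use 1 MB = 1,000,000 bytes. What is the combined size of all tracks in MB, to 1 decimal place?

Track A: 5:38 (min:sec) = 338 s; 352,800 × 338 × 3 × 1 = 357,739,200 bytes.
Track B: 19 minutes 41 seconds = 1,181 s; 37,800 × 1,181 × 1 × 4 = 178,567,200 bytes.
Track C: 31:03 (min:sec) = 1,863 s; 384,000 × 1,863 × 3 × 6 = 12,877,056,000 bytes.
Track D: 40 minutes 55 seconds = 2,455 s; 36,000 × 2,455 × 1 × 2 = 176,760,000 bytes.
Track E: 1 h 24 min 7 s = 5,047 s; 100,000 × 5,047 × 1 × 4 = 2,018,800,000 bytes.
Track F: 1 h 49 min 53 s = 6,593 s; 36,000 × 6,593 × 4 × 6 = 5,696,352,000 bytes.
Total = 21,305,274,400 bytes = 21305.3 MB.

21305.3 MB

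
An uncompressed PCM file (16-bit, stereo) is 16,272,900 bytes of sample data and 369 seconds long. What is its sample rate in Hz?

11,025 Hz

Bytes = sample_rate × seconds × bytes_per_sample × channels.
sample_rate = 16,272,900 / (369 × 2 × 2) = 16,272,900 / 1,476 = 11,025 Hz.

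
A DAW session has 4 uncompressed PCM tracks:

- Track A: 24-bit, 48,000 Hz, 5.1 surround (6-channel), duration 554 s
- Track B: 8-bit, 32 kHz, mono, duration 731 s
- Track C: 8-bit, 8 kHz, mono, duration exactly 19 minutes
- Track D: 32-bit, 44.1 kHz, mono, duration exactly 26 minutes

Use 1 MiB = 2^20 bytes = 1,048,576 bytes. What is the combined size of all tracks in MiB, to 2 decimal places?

Track A: 48,000 × 554 × 3 × 6 = 478,656,000 bytes.
Track B: 32,000 × 731 × 1 × 1 = 23,392,000 bytes.
Track C: exactly 19 minutes = 1,140 s; 8,000 × 1,140 × 1 × 1 = 9,120,000 bytes.
Track D: exactly 26 minutes = 1,560 s; 44,100 × 1,560 × 4 × 1 = 275,184,000 bytes.
Total = 786,352,000 bytes = 749.92 MiB.

749.92 MiB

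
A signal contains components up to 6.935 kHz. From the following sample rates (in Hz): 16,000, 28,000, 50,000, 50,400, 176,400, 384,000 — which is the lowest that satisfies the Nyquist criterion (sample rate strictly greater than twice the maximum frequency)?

Need sample rate > 2 × 6,935 = 13,870 Hz.
Lowest listed rate above 13,870 Hz is 16,000 Hz.

16,000 Hz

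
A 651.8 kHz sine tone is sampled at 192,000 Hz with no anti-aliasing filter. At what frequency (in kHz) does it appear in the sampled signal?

75.8 kHz

Nyquist = 192,000/2 = 96,000 Hz; 651,800 Hz exceeds it.
Alias = |651,800 − 3×192,000| = |651,800 − 576,000| = 75,800 Hz = 75.8 kHz.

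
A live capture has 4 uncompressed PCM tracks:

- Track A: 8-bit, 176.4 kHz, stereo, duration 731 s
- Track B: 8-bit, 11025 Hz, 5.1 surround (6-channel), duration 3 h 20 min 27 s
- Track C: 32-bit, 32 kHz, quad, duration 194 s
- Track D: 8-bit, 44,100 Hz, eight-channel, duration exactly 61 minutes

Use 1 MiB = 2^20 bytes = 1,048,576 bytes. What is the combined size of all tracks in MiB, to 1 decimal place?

2330.8 MiB

Track A: 176,400 × 731 × 1 × 2 = 257,896,800 bytes.
Track B: 3 h 20 min 27 s = 12,027 s; 11,025 × 12,027 × 1 × 6 = 795,586,050 bytes.
Track C: 32,000 × 194 × 4 × 4 = 99,328,000 bytes.
Track D: exactly 61 minutes = 3,660 s; 44,100 × 3,660 × 1 × 8 = 1,291,248,000 bytes.
Total = 2,444,058,850 bytes = 2330.8 MiB.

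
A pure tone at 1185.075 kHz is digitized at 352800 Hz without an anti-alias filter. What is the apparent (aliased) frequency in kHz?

Nyquist = 352,800/2 = 176,400 Hz; 1,185,075 Hz exceeds it.
Alias = |1,185,075 − 3×352,800| = |1,185,075 − 1,058,400| = 126,675 Hz = 126.675 kHz.

126.675 kHz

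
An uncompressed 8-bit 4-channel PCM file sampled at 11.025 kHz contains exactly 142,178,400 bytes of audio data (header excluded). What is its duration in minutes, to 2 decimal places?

Byte rate = 11,025 × 1 × 4 = 44,100 bytes/s.
Duration = 142,178,400 / 44,100 = 3,224 s.
3,224 s / 60 = 53.73 minutes.

53.73 minutes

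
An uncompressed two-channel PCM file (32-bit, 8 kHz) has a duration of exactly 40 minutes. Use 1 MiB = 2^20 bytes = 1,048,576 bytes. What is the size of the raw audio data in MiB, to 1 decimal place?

Duration = exactly 40 minutes = 2,400 s.
Bytes = 8,000 samples/s × 2,400 s × 4 bytes/sample × 2 ch = 153,600,000 bytes.
153,600,000 / 1,048,576 = 146.5 MiB.

146.5 MiB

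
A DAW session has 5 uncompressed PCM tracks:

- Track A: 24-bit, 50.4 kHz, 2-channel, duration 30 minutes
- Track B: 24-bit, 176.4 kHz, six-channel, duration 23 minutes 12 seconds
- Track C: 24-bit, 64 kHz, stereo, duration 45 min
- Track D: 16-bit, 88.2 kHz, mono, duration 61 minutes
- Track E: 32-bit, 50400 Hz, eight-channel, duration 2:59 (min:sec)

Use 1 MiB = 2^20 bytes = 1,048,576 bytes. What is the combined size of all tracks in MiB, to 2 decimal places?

Track A: 30 minutes = 1,800 s; 50,400 × 1,800 × 3 × 2 = 544,320,000 bytes.
Track B: 23 minutes 12 seconds = 1,392 s; 176,400 × 1,392 × 3 × 6 = 4,419,878,400 bytes.
Track C: 45 min = 2,700 s; 64,000 × 2,700 × 3 × 2 = 1,036,800,000 bytes.
Track D: 61 minutes = 3,660 s; 88,200 × 3,660 × 2 × 1 = 645,624,000 bytes.
Track E: 2:59 (min:sec) = 179 s; 50,400 × 179 × 4 × 8 = 288,691,200 bytes.
Total = 6,935,313,600 bytes = 6614.03 MiB.

6614.03 MiB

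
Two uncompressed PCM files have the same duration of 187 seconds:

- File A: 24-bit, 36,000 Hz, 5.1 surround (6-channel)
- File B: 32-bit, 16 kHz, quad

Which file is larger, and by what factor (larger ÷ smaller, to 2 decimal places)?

File A, by a factor of 2.53

File A: 36,000 × 3 × 6 = 648,000 bytes/s.
File B: 16,000 × 4 × 4 = 256,000 bytes/s.
File A is larger; ratio = 121,176,000 / 47,872,000 = 2.53.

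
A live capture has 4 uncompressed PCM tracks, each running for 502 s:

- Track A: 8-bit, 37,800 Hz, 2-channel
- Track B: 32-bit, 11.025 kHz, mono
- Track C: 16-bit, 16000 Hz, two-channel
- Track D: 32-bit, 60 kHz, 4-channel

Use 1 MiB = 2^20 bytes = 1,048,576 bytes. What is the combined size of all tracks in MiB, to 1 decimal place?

Track A: 37,800 × 502 × 1 × 2 = 37,951,200 bytes.
Track B: 11,025 × 502 × 4 × 1 = 22,138,200 bytes.
Track C: 16,000 × 502 × 2 × 2 = 32,128,000 bytes.
Track D: 60,000 × 502 × 4 × 4 = 481,920,000 bytes.
Total = 574,137,400 bytes = 547.5 MiB.

547.5 MiB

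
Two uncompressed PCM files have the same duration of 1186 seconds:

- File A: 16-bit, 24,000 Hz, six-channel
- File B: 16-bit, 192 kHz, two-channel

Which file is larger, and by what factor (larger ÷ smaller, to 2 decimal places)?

File A: 24,000 × 2 × 6 = 288,000 bytes/s.
File B: 192,000 × 2 × 2 = 768,000 bytes/s.
File B is larger; ratio = 910,848,000 / 341,568,000 = 2.67.

File B, by a factor of 2.67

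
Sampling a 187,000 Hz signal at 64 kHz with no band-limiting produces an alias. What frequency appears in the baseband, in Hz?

Nyquist = 64,000/2 = 32,000 Hz; 187,000 Hz exceeds it.
Alias = |187,000 − 3×64,000| = |187,000 − 192,000| = 5,000 Hz.

5,000 Hz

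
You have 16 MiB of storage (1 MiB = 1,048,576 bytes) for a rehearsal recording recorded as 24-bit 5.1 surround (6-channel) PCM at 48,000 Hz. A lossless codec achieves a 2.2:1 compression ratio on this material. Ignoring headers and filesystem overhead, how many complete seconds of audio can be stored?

Uncompressed byte rate = 48,000 × 3 × 6 = 864,000 bytes/s.
After 2.2:1 compression, effective rate ≈ 392727.27 bytes/s.
Capacity = 16 × 1,048,576 = 16,777,216 bytes.
16,777,216 / effective rate ≈ 42.72 s → 42 seconds.

42 seconds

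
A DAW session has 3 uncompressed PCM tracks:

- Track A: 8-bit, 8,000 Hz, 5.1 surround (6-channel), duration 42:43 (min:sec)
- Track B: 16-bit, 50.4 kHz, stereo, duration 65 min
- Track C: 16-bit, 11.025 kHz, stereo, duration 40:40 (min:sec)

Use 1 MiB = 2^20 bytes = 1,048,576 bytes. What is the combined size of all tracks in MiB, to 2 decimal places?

Track A: 42:43 (min:sec) = 2,563 s; 8,000 × 2,563 × 1 × 6 = 123,024,000 bytes.
Track B: 65 min = 3,900 s; 50,400 × 3,900 × 2 × 2 = 786,240,000 bytes.
Track C: 40:40 (min:sec) = 2,440 s; 11,025 × 2,440 × 2 × 2 = 107,604,000 bytes.
Total = 1,016,868,000 bytes = 969.76 MiB.

969.76 MiB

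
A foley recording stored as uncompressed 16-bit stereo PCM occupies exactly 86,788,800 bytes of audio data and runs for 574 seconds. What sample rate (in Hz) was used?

Bytes = sample_rate × seconds × bytes_per_sample × channels.
sample_rate = 86,788,800 / (574 × 2 × 2) = 86,788,800 / 2,296 = 37,800 Hz.

37,800 Hz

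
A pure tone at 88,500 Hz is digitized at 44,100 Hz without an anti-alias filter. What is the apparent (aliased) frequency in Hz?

Nyquist = 44,100/2 = 22,050 Hz; 88,500 Hz exceeds it.
Alias = |88,500 − 2×44,100| = |88,500 − 88,200| = 300 Hz.

300 Hz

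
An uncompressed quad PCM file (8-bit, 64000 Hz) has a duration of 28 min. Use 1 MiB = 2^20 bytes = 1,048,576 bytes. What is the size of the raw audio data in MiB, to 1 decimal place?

410.2 MiB

Duration = 28 min = 1,680 s.
Bytes = 64,000 samples/s × 1,680 s × 1 bytes/sample × 4 ch = 430,080,000 bytes.
430,080,000 / 1,048,576 = 410.2 MiB.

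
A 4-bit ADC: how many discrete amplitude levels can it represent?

16 levels

2^4 = 16.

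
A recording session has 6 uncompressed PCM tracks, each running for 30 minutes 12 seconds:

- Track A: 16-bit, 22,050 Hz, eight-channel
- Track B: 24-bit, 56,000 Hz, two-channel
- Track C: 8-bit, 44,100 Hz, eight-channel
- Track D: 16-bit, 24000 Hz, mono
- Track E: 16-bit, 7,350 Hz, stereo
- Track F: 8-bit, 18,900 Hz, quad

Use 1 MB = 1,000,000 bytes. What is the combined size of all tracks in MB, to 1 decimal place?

2164.6 MB

30 minutes 12 seconds = 1,812 s.
Track A: 22,050 × 1,812 × 2 × 8 = 639,273,600 bytes.
Track B: 56,000 × 1,812 × 3 × 2 = 608,832,000 bytes.
Track C: 44,100 × 1,812 × 1 × 8 = 639,273,600 bytes.
Track D: 24,000 × 1,812 × 2 × 1 = 86,976,000 bytes.
Track E: 7,350 × 1,812 × 2 × 2 = 53,272,800 bytes.
Track F: 18,900 × 1,812 × 1 × 4 = 136,987,200 bytes.
Total = 2,164,615,200 bytes = 2164.6 MB.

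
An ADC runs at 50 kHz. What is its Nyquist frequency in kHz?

Nyquist frequency = sample rate / 2 = 50,000 / 2 = 25 kHz.

25 kHz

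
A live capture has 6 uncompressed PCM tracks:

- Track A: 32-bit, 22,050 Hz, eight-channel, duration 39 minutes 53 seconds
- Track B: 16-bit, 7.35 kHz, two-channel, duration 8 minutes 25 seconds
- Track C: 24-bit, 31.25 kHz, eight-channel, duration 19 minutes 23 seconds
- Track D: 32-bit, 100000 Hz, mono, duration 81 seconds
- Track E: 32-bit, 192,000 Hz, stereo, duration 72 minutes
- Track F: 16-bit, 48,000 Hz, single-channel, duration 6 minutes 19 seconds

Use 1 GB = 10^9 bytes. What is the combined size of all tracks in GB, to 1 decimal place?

Track A: 39 minutes 53 seconds = 2,393 s; 22,050 × 2,393 × 4 × 8 = 1,688,500,800 bytes.
Track B: 8 minutes 25 seconds = 505 s; 7,350 × 505 × 2 × 2 = 14,847,000 bytes.
Track C: 19 minutes 23 seconds = 1,163 s; 31,250 × 1,163 × 3 × 8 = 872,250,000 bytes.
Track D: 100,000 × 81 × 4 × 1 = 32,400,000 bytes.
Track E: 72 minutes = 4,320 s; 192,000 × 4,320 × 4 × 2 = 6,635,520,000 bytes.
Track F: 6 minutes 19 seconds = 379 s; 48,000 × 379 × 2 × 1 = 36,384,000 bytes.
Total = 9,279,901,800 bytes = 9.3 GB.

9.3 GB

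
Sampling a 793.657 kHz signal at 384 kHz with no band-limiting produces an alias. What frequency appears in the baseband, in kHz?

Nyquist = 384,000/2 = 192,000 Hz; 793,657 Hz exceeds it.
Alias = |793,657 − 2×384,000| = |793,657 − 768,000| = 25,657 Hz = 25.657 kHz.

25.657 kHz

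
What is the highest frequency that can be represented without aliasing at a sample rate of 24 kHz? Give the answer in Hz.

12,000 Hz

Nyquist frequency = sample rate / 2 = 24,000 / 2 = 12,000 Hz.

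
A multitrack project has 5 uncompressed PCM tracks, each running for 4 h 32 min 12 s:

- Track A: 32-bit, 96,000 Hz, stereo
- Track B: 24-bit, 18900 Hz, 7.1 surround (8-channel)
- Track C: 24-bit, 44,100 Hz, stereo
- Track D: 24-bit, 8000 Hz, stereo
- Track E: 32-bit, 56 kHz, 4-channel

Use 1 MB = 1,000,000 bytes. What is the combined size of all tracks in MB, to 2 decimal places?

4 h 32 min 12 s = 16,332 s.
Track A: 96,000 × 16,332 × 4 × 2 = 12,542,976,000 bytes.
Track B: 18,900 × 16,332 × 3 × 8 = 7,408,195,200 bytes.
Track C: 44,100 × 16,332 × 3 × 2 = 4,321,447,200 bytes.
Track D: 8,000 × 16,332 × 3 × 2 = 783,936,000 bytes.
Track E: 56,000 × 16,332 × 4 × 4 = 14,633,472,000 bytes.
Total = 39,690,026,400 bytes = 39690.03 MB.

39690.03 MB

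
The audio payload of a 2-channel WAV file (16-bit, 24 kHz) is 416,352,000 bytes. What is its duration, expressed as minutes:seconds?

72:17

Byte rate = 24,000 × 2 × 2 = 96,000 bytes/s.
Duration = 416,352,000 / 96,000 = 4,337 s.
4,337 s = 72:17.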